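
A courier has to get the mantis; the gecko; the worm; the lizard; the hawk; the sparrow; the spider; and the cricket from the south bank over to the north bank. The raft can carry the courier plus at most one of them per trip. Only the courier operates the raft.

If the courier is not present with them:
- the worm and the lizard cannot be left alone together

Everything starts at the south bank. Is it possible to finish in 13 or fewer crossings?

Counting alone: the courier can take at most 1 across per trip to the north bank, so moving all 8 needs at least 8 loaded trips out, with a return between consecutive ones — at least 15 crossings.
Since 13 < 15, 13 crossings cannot be enough. (The shortest complete plan in fact takes 15:)
1. Courier goes to the north bank with the worm.  [the south bank: the cricket, the gecko, the hawk, the lizard, the mantis, the sparrow, the spider | the north bank: the worm]
2. Courier goes back to the south bank alone.  [the south bank: the cricket, the gecko, the hawk, the lizard, the mantis, the sparrow, the spider | the north bank: the worm]
3. Courier goes to the north bank with the mantis.  [the south bank: the cricket, the gecko, the hawk, the lizard, the sparrow, the spider | the north bank: the mantis, the worm]
4. Courier goes back to the south bank alone.  [the south bank: the cricket, the gecko, the hawk, the lizard, the sparrow, the spider | the north bank: the mantis, the worm]
5. Courier goes to the north bank with the gecko.  [the south bank: the cricket, the hawk, the lizard, the sparrow, the spider | the north bank: the gecko, the mantis, the worm]
6. Courier goes back to the south bank alone.  [the south bank: the cricket, the hawk, the lizard, the sparrow, the spider | the north bank: the gecko, the mantis, the worm]
7. Courier goes to the north bank with the hawk.  [the south bank: the cricket, the lizard, the sparrow, the spider | the north bank: the gecko, the hawk, the mantis, the worm]
8. Courier goes back to the south bank alone.  [the south bank: the cricket, the lizard, the sparrow, the spider | the north bank: the gecko, the hawk, the mantis, the worm]
9. Courier goes to the north bank with the sparrow.  [the south bank: the cricket, the lizard, the spider | the north bank: the gecko, the hawk, the mantis, the sparrow, the worm]
10. Courier goes back to the south bank alone.  [the south bank: the cricket, the lizard, the spider | the north bank: the gecko, the hawk, the mantis, the sparrow, the worm]
11. Courier goes to the north bank with the spider.  [the south bank: the cricket, the lizard | the north bank: the gecko, the hawk, the mantis, the sparrow, the spider, the worm]
12. Courier goes back to the south bank alone.  [the south bank: the cricket, the lizard | the north bank: the gecko, the hawk, the mantis, the sparrow, the spider, the worm]
13. Courier goes to the north bank with the cricket.  [the south bank: the lizard | the north bank: the cricket, the gecko, the hawk, the mantis, the sparrow, the spider, the worm]
14. Courier goes back to the south bank alone.  [the south bank: the lizard | the north bank: the cricket, the gecko, the hawk, the mantis, the sparrow, the spider, the worm]
15. Courier goes to the north bank with the lizard.  [the south bank: — | the north bank: the cricket, the gecko, the hawk, the lizard, the mantis, the sparrow, the spider, the worm]

No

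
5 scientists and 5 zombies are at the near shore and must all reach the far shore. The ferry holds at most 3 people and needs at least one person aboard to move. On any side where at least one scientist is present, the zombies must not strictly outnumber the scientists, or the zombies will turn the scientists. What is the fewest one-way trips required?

Counting alone: each trip to the far shore takes at most 3 across and each return brings at least 1 back, so after t trips out (and t−1 returns) at most 3t − (t−1) of the 10 are across; that first reaches 10 at t = 5, so at least 9 crossings are needed.
The safety rule pushes this higher. Following every safe sequence of crossings, the most of the 10 that can be at the far shore as the ferry arrives there on crossing 9 is 9 — never all 10.
So no plan with fewer than 11 crossings exists, and this one achieves 11:
1. 2 zombies → the far shore.  (the near shore: 5S 3Z; the far shore: 0S 2Z)
2. 1 zombie ← the near shore.  (the near shore: 5S 4Z; the far shore: 0S 1Z)
3. 3 zombies → the far shore.  (the near shore: 5S 1Z; the far shore: 0S 4Z)
4. 1 zombie ← the near shore.  (the near shore: 5S 2Z; the far shore: 0S 3Z)
5. 3 scientists → the far shore.  (the near shore: 2S 2Z; the far shore: 3S 3Z)
6. 1 scientist and 1 zombie ← the near shore.  (the near shore: 3S 3Z; the far shore: 2S 2Z)
7. 3 scientists → the far shore.  (the near shore: 0S 3Z; the far shore: 5S 2Z)
8. 1 zombie ← the near shore.  (the near shore: 0S 4Z; the far shore: 5S 1Z)
9. 2 zombies → the far shore.  (the near shore: 0S 2Z; the far shore: 5S 3Z)
10. 1 zombie ← the near shore.  (the near shore: 0S 3Z; the far shore: 5S 2Z)
11. 3 zombies → the far shore.  (the near shore: 0S 0Z; the far shore: 5S 5Z)

11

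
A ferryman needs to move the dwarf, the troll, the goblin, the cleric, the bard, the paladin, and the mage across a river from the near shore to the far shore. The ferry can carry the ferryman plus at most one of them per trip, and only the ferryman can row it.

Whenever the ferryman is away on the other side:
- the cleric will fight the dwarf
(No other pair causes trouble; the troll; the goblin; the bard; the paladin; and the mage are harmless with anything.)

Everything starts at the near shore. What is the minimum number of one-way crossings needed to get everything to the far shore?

13

Counting alone: the ferryman can take at most 1 across per trip to the far shore, so moving all 7 needs at least 7 loaded trips out, with a return between consecutive ones — at least 13 crossings.
The plan below uses exactly 13 crossings, so it is optimal:
1. Ferryman goes to the far shore with the dwarf.
2. Ferryman goes back to the near shore alone.
3. Ferryman goes to the far shore with the troll.
4. Ferryman goes back to the near shore alone.
5. Ferryman goes to the far shore with the goblin.
6. Ferryman goes back to the near shore alone.
7. Ferryman goes to the far shore with the bard.
8. Ferryman goes back to the near shore alone.
9. Ferryman goes to the far shore with the paladin.
10. Ferryman goes back to the near shore alone.
11. Ferryman goes to the far shore with the mage.
12. Ferryman goes back to the near shore alone.
13. Ferryman goes to the far shore with the cleric.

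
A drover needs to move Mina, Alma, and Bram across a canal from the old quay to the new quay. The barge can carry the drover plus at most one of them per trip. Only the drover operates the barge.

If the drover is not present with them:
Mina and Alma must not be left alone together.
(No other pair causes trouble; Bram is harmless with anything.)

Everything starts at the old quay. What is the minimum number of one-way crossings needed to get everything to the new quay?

5

Counting alone: the drover can take at most 1 across per trip to the new quay, so moving all 3 needs at least 3 loaded trips out, with a return between consecutive ones — at least 5 crossings.
The plan below uses exactly 5 crossings, so it is optimal:
1. Drover goes to the new quay with Mina.
2. Drover goes back to the old quay alone.
3. Drover goes to the new quay with Bram.
4. Drover goes back to the old quay alone.
5. Drover goes to the new quay with Alma.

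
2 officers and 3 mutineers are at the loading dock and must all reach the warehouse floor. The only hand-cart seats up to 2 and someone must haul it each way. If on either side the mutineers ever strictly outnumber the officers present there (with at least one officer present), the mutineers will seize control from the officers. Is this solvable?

The mutineers already outnumber the officers at the loading dock before anyone moves, so the starting position itself is disallowed.

No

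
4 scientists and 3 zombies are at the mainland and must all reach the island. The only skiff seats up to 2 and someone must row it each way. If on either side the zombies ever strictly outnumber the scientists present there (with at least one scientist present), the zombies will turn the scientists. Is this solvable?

1. 2 zombies → the island.  (the mainland: 4S 1Z; the island: 0S 2Z)
2. 1 zombie ← the mainland.  (the mainland: 4S 2Z; the island: 0S 1Z)
3. 2 zombies → the island.  (the mainland: 4S 0Z; the island: 0S 3Z)
4. 1 zombie ← the mainland.  (the mainland: 4S 1Z; the island: 0S 2Z)
5. 2 scientists → the island.  (the mainland: 2S 1Z; the island: 2S 2Z)
6. 1 zombie ← the mainland.  (the mainland: 2S 2Z; the island: 2S 1Z)
7. 1 scientist and 1 zombie → the island.  (the mainland: 1S 1Z; the island: 3S 2Z)
8. 1 scientist ← the mainland.  (the mainland: 2S 1Z; the island: 2S 2Z)
9. 1 scientist and 1 zombie → the island.  (the mainland: 1S 0Z; the island: 3S 3Z)
10. 1 zombie ← the mainland.  (the mainland: 1S 1Z; the island: 3S 2Z)
11. 1 scientist and 1 zombie → the island.  (the mainland: 0S 0Z; the island: 4S 3Z)

Yes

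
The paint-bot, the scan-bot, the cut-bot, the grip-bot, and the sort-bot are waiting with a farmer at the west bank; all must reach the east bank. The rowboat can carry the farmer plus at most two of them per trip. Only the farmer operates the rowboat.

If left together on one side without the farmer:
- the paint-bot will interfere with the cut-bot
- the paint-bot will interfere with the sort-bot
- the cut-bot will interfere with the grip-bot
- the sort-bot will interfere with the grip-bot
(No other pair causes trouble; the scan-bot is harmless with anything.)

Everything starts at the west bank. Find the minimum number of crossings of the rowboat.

5

Counting alone: the farmer can take at most 2 across per trip to the east bank, so moving all 5 needs at least 3 loaded trips out, with a return between consecutive ones — at least 5 crossings.
The plan below uses exactly 5 crossings, so it is optimal:
1. Farmer goes to the east bank with the grip-bot and the paint-bot.
2. Farmer goes back to the west bank alone.
3. Farmer goes to the east bank with the scan-bot.
4. Farmer goes back to the west bank alone.
5. Farmer goes to the east bank with the cut-bot and the sort-bot.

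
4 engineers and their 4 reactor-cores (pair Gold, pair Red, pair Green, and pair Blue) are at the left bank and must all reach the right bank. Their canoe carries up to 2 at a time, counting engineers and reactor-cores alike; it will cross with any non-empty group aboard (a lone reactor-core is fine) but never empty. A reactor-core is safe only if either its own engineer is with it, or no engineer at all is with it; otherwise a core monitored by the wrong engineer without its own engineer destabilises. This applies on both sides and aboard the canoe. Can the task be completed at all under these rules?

Following every safe sequence of crossings from the start, the most of the 8 that can be at the right bank as the canoe arrives there on crossings 1, 3, 5 is 2, 3, 4 respectively; the best ever achieved is 4 of 8.
From crossing 7 on, no configuration arises that was not already reachable earlier: only 44 distinct safe configurations (who is on which side, and where the canoe is) can ever be reached, none of them has everyone across, and every continuation just revisits them. So no valid plan exists.

No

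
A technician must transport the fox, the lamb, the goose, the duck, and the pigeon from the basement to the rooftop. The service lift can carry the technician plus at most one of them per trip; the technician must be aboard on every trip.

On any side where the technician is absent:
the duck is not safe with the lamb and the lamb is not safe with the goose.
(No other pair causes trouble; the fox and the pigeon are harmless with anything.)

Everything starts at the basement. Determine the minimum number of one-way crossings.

Counting alone: the technician can take at most 1 across per trip to the rooftop, so moving all 5 needs at least 5 loaded trips out, with a return between consecutive ones — at least 9 crossings.
The safety rule pushes this higher. Following every safe sequence of crossings, the most of the 5 that can be at the rooftop as the service lift arrives there on crossing 9 is 4 — never all 5.
So no plan with fewer than 11 crossings exists, and this one achieves 11:
1. Technician goes to the rooftop with the lamb.  [the basement: the duck, the fox, the goose, the pigeon | the rooftop: the lamb]
2. Technician goes back to the basement alone.  [the basement: the duck, the fox, the goose, the pigeon | the rooftop: the lamb]
3. Technician goes to the rooftop with the fox.  [the basement: the duck, the goose, the pigeon | the rooftop: the fox, the lamb]
4. Technician goes back to the basement alone.  [the basement: the duck, the goose, the pigeon | the rooftop: the fox, the lamb]
5. Technician goes to the rooftop with the goose.  [the basement: the duck, the pigeon | the rooftop: the fox, the goose, the lamb]
6. Technician goes back to the basement with the lamb.  [the basement: the duck, the lamb, the pigeon | the rooftop: the fox, the goose]
7. Technician goes to the rooftop with the duck.  [the basement: the lamb, the pigeon | the rooftop: the duck, the fox, the goose]
8. Technician goes back to the basement alone.  [the basement: the lamb, the pigeon | the rooftop: the duck, the fox, the goose]
9. Technician goes to the rooftop with the pigeon.  [the basement: the lamb | the rooftop: the duck, the fox, the goose, the pigeon]
10. Technician goes back to the basement alone.  [the basement: the lamb | the rooftop: the duck, the fox, the goose, the pigeon]
11. Technician goes to the rooftop with the lamb.  [the basement: — | the rooftop: the duck, the fox, the goose, the lamb, the pigeon]

11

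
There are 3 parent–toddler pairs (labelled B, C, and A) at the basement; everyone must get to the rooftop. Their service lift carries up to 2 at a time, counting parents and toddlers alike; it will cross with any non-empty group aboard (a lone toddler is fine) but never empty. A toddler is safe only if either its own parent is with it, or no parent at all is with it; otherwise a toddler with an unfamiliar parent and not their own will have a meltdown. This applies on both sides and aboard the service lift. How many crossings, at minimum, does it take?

11

Counting alone: each trip to the rooftop takes at most 2 across and each return brings at least 1 back, so after t trips out (and t−1 returns) at most 2t − (t−1) of the 6 are across; that first reaches 6 at t = 5, so at least 9 crossings are needed.
The safety rule pushes this higher. Following every safe sequence of crossings, the most of the 6 that can be at the rooftop as the service lift arrives there on crossing 9 is 5 — never all 6.
So no plan with fewer than 11 crossings exists, and this one achieves 11:
1. parent B and toddler B cross → the rooftop.
2. parent B crosses ← the basement.
3. toddler A and toddler C cross → the rooftop.
4. toddler B crosses ← the basement.
5. parent A and parent C cross → the rooftop.
6. parent C and toddler C cross ← the basement.
7. parent B and parent C cross → the rooftop.
8. toddler A crosses ← the basement.
9. toddler B and toddler C cross → the rooftop.
10. parent A crosses ← the basement.
11. parent A and toddler A cross → the rooftop.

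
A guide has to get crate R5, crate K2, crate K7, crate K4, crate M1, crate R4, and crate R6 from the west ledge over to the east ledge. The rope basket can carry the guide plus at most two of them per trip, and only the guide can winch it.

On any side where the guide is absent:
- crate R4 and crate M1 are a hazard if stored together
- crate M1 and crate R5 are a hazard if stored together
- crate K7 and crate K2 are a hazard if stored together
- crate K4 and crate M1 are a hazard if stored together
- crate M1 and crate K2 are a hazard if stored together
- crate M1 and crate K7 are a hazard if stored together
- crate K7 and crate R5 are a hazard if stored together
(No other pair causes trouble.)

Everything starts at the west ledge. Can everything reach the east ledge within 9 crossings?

No

Counting alone: the guide can take at most 2 across per trip to the east ledge, so moving all 7 needs at least 4 loaded trips out, with a return between consecutive ones — at least 7 crossings.
The safety rule pushes this higher. Following every safe sequence of crossings, the most of the 7 that can be at the east ledge as the rope basket arrives there on crossings 7, 9 is 5, 6 respectively — never all 7.
So the move cannot be finished within 9 crossings. (The shortest complete plan takes 11:)
1. Guide goes to the east ledge with crate K7 and crate M1.  [the west ledge: crate K2, crate K4, crate R4, crate R5, crate R6 | the east ledge: crate K7, crate M1]
2. Guide goes back to the west ledge with crate K7.  [the west ledge: crate K2, crate K4, crate K7, crate R4, crate R5, crate R6 | the east ledge: crate M1]
3. Guide goes to the east ledge with crate K2 and crate R5.  [the west ledge: crate K4, crate K7, crate R4, crate R6 | the east ledge: crate K2, crate M1, crate R5]
4. Guide goes back to the west ledge with crate M1.  [the west ledge: crate K4, crate K7, crate M1, crate R4, crate R6 | the east ledge: crate K2, crate R5]
5. Guide goes to the east ledge with crate K4 and crate M1.  [the west ledge: crate K7, crate R4, crate R6 | the east ledge: crate K2, crate K4, crate M1, crate R5]
6. Guide goes back to the west ledge with crate M1.  [the west ledge: crate K7, crate M1, crate R4, crate R6 | the east ledge: crate K2, crate K4, crate R5]
7. Guide goes to the east ledge with crate K7 and crate R4.  [the west ledge: crate M1, crate R6 | the east ledge: crate K2, crate K4, crate K7, crate R4, crate R5]
8. Guide goes back to the west ledge with crate K7.  [the west ledge: crate K7, crate M1, crate R6 | the east ledge: crate K2, crate K4, crate R4, crate R5]
9. Guide goes to the east ledge with crate K7 and crate R6.  [the west ledge: crate M1 | the east ledge: crate K2, crate K4, crate K7, crate R4, crate R5, crate R6]
10. Guide goes back to the west ledge with crate K7.  [the west ledge: crate K7, crate M1 | the east ledge: crate K2, crate K4, crate R4, crate R5, crate R6]
11. Guide goes to the east ledge with crate K7 and crate M1.  [the west ledge: — | the east ledge: crate K2, crate K4, crate K7, crate M1, crate R4, crate R5, crate R6]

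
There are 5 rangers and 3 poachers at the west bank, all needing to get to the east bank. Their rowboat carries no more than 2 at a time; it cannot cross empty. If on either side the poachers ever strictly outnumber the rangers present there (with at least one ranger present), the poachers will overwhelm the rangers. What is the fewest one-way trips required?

Counting alone: each trip to the east bank takes at most 2 across and each return brings at least 1 back, so after t trips out (and t−1 returns) at most 2t − (t−1) of the 8 are across; that first reaches 8 at t = 7, so at least 13 crossings are needed.
The plan below uses exactly 13 crossings, so it is optimal:
1. 2 poachers → the east bank.  (the west bank: 5R 1P; the east bank: 0R 2P)
2. 1 poacher ← the west bank.  (the west bank: 5R 2P; the east bank: 0R 1P)
3. 2 poachers → the east bank.  (the west bank: 5R 0P; the east bank: 0R 3P)
4. 1 poacher ← the west bank.  (the west bank: 5R 1P; the east bank: 0R 2P)
5. 2 rangers → the east bank.  (the west bank: 3R 1P; the east bank: 2R 2P)
6. 1 poacher ← the west bank.  (the west bank: 3R 2P; the east bank: 2R 1P)
7. 1 ranger and 1 poacher → the east bank.  (the west bank: 2R 1P; the east bank: 3R 2P)
8. 1 poacher ← the west bank.  (the west bank: 2R 2P; the east bank: 3R 1P)
9. 2 poachers → the east bank.  (the west bank: 2R 0P; the east bank: 3R 3P)
10. 1 poacher ← the west bank.  (the west bank: 2R 1P; the east bank: 3R 2P)
11. 1 ranger and 1 poacher → the east bank.  (the west bank: 1R 0P; the east bank: 4R 3P)
12. 1 poacher ← the west bank.  (the west bank: 1R 1P; the east bank: 4R 2P)
13. 1 ranger and 1 poacher → the east bank.  (the west bank: 0R 0P; the east bank: 5R 3P)

13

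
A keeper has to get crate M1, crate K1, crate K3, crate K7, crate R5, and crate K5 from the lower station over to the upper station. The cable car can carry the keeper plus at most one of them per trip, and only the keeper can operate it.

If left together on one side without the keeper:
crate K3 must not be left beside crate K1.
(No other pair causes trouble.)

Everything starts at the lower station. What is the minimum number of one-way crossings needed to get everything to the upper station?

11

Counting alone: the keeper can take at most 1 across per trip to the upper station, so moving all 6 needs at least 6 loaded trips out, with a return between consecutive ones — at least 11 crossings.
The plan below uses exactly 11 crossings, so it is optimal:
1. Keeper goes to the upper station with crate K1.
2. Keeper goes back to the lower station alone.
3. Keeper goes to the upper station with crate M1.
4. Keeper goes back to the lower station alone.
5. Keeper goes to the upper station with crate K7.
6. Keeper goes back to the lower station alone.
7. Keeper goes to the upper station with crate R5.
8. Keeper goes back to the lower station alone.
9. Keeper goes to the upper station with crate K5.
10. Keeper goes back to the lower station alone.
11. Keeper goes to the upper station with crate K3.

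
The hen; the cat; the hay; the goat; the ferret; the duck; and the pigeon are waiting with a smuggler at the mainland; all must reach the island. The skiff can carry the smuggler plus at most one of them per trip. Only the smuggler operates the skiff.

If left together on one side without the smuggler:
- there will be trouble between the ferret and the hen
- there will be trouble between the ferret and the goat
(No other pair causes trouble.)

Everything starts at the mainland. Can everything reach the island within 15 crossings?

Yes — this plan uses 15 crossings (≤ 15):
1. Smuggler goes to the island with the ferret.  [the mainland: the cat, the duck, the goat, the hay, the hen, the pigeon | the island: the ferret]
2. Smuggler goes back to the mainland alone.  [the mainland: the cat, the duck, the goat, the hay, the hen, the pigeon | the island: the ferret]
3. Smuggler goes to the island with the hen.  [the mainland: the cat, the duck, the goat, the hay, the pigeon | the island: the ferret, the hen]
4. Smuggler goes back to the mainland with the ferret.  [the mainland: the cat, the duck, the ferret, the goat, the hay, the pigeon | the island: the hen]
5. Smuggler goes to the island with the goat.  [the mainland: the cat, the duck, the ferret, the hay, the pigeon | the island: the goat, the hen]
6. Smuggler goes back to the mainland alone.  [the mainland: the cat, the duck, the ferret, the hay, the pigeon | the island: the goat, the hen]
7. Smuggler goes to the island with the cat.  [the mainland: the duck, the ferret, the hay, the pigeon | the island: the cat, the goat, the hen]
8. Smuggler goes back to the mainland alone.  [the mainland: the duck, the ferret, the hay, the pigeon | the island: the cat, the goat, the hen]
9. Smuggler goes to the island with the hay.  [the mainland: the duck, the ferret, the pigeon | the island: the cat, the goat, the hay, the hen]
10. Smuggler goes back to the mainland alone.  [the mainland: the duck, the ferret, the pigeon | the island: the cat, the goat, the hay, the hen]
11. Smuggler goes to the island with the duck.  [the mainland: the ferret, the pigeon | the island: the cat, the duck, the goat, the hay, the hen]
12. Smuggler goes back to the mainland alone.  [the mainland: the ferret, the pigeon | the island: the cat, the duck, the goat, the hay, the hen]
13. Smuggler goes to the island with the pigeon.  [the mainland: the ferret | the island: the cat, the duck, the goat, the hay, the hen, the pigeon]
14. Smuggler goes back to the mainland alone.  [the mainland: the ferret | the island: the cat, the duck, the goat, the hay, the hen, the pigeon]
15. Smuggler goes to the island with the ferret.  [the mainland: — | the island: the cat, the duck, the ferret, the goat, the hay, the hen, the pigeon]

Yes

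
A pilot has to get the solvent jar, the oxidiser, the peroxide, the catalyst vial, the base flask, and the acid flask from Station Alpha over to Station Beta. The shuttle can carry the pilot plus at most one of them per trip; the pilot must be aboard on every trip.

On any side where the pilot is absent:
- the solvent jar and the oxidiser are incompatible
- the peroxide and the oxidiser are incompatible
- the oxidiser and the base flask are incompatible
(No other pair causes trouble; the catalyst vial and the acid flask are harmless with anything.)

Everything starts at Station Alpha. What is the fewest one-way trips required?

impossible

Following every safe sequence of crossings from the start, the most of the 6 that can be at Station Beta as the shuttle arrives there on crossings 1, 3, 5, 7 is 1, 2, 3, 4 respectively; the best ever achieved is 4 of 6.
From crossing 9 on, no configuration arises that was not already reachable earlier: only 36 distinct safe configurations (who is on which side, and where the shuttle is) can ever be reached, none of them has everyone across, and every continuation just revisits them. So no valid plan exists.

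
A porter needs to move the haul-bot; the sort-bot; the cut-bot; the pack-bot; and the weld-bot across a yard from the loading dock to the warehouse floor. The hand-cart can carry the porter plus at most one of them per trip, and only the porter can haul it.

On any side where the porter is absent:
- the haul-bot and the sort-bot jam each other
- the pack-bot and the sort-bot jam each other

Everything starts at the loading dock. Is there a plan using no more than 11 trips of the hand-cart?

Yes — this plan uses 11 crossings (≤ 11):
1. Porter goes to the warehouse floor with the sort-bot.  [the loading dock: the cut-bot, the haul-bot, the pack-bot, the weld-bot | the warehouse floor: the sort-bot]
2. Porter goes back to the loading dock alone.  [the loading dock: the cut-bot, the haul-bot, the pack-bot, the weld-bot | the warehouse floor: the sort-bot]
3. Porter goes to the warehouse floor with the haul-bot.  [the loading dock: the cut-bot, the pack-bot, the weld-bot | the warehouse floor: the haul-bot, the sort-bot]
4. Porter goes back to the loading dock with the sort-bot.  [the loading dock: the cut-bot, the pack-bot, the sort-bot, the weld-bot | the warehouse floor: the haul-bot]
5. Porter goes to the warehouse floor with the pack-bot.  [the loading dock: the cut-bot, the sort-bot, the weld-bot | the warehouse floor: the haul-bot, the pack-bot]
6. Porter goes back to the loading dock alone.  [the loading dock: the cut-bot, the sort-bot, the weld-bot | the warehouse floor: the haul-bot, the pack-bot]
7. Porter goes to the warehouse floor with the cut-bot.  [the loading dock: the sort-bot, the weld-bot | the warehouse floor: the cut-bot, the haul-bot, the pack-bot]
8. Porter goes back to the loading dock alone.  [the loading dock: the sort-bot, the weld-bot | the warehouse floor: the cut-bot, the haul-bot, the pack-bot]
9. Porter goes to the warehouse floor with the weld-bot.  [the loading dock: the sort-bot | the warehouse floor: the cut-bot, the haul-bot, the pack-bot, the weld-bot]
10. Porter goes back to the loading dock alone.  [the loading dock: the sort-bot | the warehouse floor: the cut-bot, the haul-bot, the pack-bot, the weld-bot]
11. Porter goes to the warehouse floor with the sort-bot.  [the loading dock: — | the warehouse floor: the cut-bot, the haul-bot, the pack-bot, the sort-bot, the weld-bot]

Yes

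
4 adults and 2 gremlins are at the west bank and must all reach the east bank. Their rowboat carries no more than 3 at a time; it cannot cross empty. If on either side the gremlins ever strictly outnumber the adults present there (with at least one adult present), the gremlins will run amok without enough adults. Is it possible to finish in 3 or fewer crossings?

Counting alone: each trip to the east bank takes at most 3 across and each return brings at least 1 back, so after t trips out (and t−1 returns) at most 3t − (t−1) of the 6 are across; that first reaches 6 at t = 3, so at least 5 crossings are needed.
Since 3 < 5, 3 crossings cannot be enough. (The shortest complete plan in fact takes 5:)
1. 2 gremlins → the east bank.  (the west bank: 4A 0G; the east bank: 0A 2G)
2. 1 gremlin ← the west bank.  (the west bank: 4A 1G; the east bank: 0A 1G)
3. 2 adults and 1 gremlin → the east bank.  (the west bank: 2A 0G; the east bank: 2A 2G)
4. 1 gremlin ← the west bank.  (the west bank: 2A 1G; the east bank: 2A 1G)
5. 2 adults and 1 gremlin → the east bank.  (the west bank: 0A 0G; the east bank: 4A 2G)

No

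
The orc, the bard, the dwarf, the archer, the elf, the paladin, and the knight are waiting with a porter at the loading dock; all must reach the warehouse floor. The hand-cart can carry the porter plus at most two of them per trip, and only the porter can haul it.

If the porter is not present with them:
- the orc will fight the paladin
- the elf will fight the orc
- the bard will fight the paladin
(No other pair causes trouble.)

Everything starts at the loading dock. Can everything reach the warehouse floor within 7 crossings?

Yes

Yes — this plan uses 7 crossings (≤ 7):
1. Porter goes to the warehouse floor with the bard and the orc.  [the loading dock: the archer, the dwarf, the elf, the knight, the paladin | the warehouse floor: the bard, the orc]
2. Porter goes back to the loading dock alone.  [the loading dock: the archer, the dwarf, the elf, the knight, the paladin | the warehouse floor: the bard, the orc]
3. Porter goes to the warehouse floor with the dwarf.  [the loading dock: the archer, the elf, the knight, the paladin | the warehouse floor: the bard, the dwarf, the orc]
4. Porter goes back to the loading dock alone.  [the loading dock: the archer, the elf, the knight, the paladin | the warehouse floor: the bard, the dwarf, the orc]
5. Porter goes to the warehouse floor with the archer and the knight.  [the loading dock: the elf, the paladin | the warehouse floor: the archer, the bard, the dwarf, the knight, the orc]
6. Porter goes back to the loading dock alone.  [the loading dock: the elf, the paladin | the warehouse floor: the archer, the bard, the dwarf, the knight, the orc]
7. Porter goes to the warehouse floor with the elf and the paladin.  [the loading dock: — | the warehouse floor: the archer, the bard, the dwarf, the elf, the knight, the orc, the paladin]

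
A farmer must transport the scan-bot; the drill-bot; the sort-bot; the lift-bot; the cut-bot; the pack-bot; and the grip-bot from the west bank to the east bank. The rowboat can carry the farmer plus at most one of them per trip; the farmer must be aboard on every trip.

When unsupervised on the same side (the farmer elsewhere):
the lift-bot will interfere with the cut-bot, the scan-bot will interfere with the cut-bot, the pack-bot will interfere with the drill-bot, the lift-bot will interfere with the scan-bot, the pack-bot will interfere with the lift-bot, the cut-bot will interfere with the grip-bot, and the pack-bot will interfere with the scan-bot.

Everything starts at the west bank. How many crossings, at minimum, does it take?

Whatever the first load, the items left behind include a forbidden pair without the farmer. No opening move is safe, so no plan exists.

impossible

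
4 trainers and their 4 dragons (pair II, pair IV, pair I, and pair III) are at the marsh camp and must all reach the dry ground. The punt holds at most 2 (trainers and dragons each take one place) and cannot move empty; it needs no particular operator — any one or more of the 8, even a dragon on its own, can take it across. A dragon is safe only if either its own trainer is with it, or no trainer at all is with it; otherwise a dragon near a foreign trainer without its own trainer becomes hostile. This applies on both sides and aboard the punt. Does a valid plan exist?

Following every safe sequence of crossings from the start, the most of the 8 that can be at the dry ground as the punt arrives there on crossings 1, 3, 5 is 2, 3, 4 respectively; the best ever achieved is 4 of 8.
From crossing 7 on, no configuration arises that was not already reachable earlier: only 44 distinct safe configurations (who is on which side, and where the punt is) can ever be reached, none of them has everyone across, and every continuation just revisits them. So no valid plan exists.

No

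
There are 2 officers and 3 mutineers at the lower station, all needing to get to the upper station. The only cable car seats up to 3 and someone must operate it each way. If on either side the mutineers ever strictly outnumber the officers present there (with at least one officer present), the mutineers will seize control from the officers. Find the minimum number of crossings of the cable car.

The mutineers already outnumber the officers at the lower station before anyone moves, so the starting position itself is disallowed.

impossible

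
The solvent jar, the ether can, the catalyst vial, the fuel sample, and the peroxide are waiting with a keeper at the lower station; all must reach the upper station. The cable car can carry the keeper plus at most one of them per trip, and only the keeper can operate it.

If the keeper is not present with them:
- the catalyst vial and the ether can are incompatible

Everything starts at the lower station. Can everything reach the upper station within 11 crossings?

Yes

Yes — this plan uses 9 crossings (≤ 11):
1. Keeper goes to the upper station with the ether can.
2. Keeper goes back to the lower station alone.
3. Keeper goes to the upper station with the solvent jar.
4. Keeper goes back to the lower station alone.
5. Keeper goes to the upper station with the fuel sample.
6. Keeper goes back to the lower station alone.
7. Keeper goes to the upper station with the peroxide.
8. Keeper goes back to the lower station alone.
9. Keeper goes to the upper station with the catalyst vial.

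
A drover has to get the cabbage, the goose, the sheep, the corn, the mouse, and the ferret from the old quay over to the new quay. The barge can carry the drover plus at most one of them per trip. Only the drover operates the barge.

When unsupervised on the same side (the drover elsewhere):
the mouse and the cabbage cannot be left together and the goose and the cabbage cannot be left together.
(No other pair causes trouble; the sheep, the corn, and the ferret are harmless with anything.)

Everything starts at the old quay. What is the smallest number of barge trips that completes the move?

13

Counting alone: the drover can take at most 1 across per trip to the new quay, so moving all 6 needs at least 6 loaded trips out, with a return between consecutive ones — at least 11 crossings.
The safety rule pushes this higher. Following every safe sequence of crossings, the most of the 6 that can be at the new quay as the barge arrives there on crossing 11 is 5 — never all 6.
So no plan with fewer than 13 crossings exists, and this one achieves 13:
1. Drover goes to the new quay with the cabbage.
2. Drover goes back to the old quay alone.
3. Drover goes to the new quay with the goose.
4. Drover goes back to the old quay with the cabbage.
5. Drover goes to the new quay with the mouse.
6. Drover goes back to the old quay alone.
7. Drover goes to the new quay with the sheep.
8. Drover goes back to the old quay alone.
9. Drover goes to the new quay with the corn.
10. Drover goes back to the old quay alone.
11. Drover goes to the new quay with the ferret.
12. Drover goes back to the old quay alone.
13. Drover goes to the new quay with the cabbage.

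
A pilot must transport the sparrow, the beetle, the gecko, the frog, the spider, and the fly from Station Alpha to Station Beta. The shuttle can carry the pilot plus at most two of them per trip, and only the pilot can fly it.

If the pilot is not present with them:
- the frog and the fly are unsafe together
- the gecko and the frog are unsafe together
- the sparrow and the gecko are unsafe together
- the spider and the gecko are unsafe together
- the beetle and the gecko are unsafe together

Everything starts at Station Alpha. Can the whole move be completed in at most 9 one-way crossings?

Yes — this plan uses 7 crossings (≤ 9):
1. Pilot goes to Station Beta with the frog and the gecko.
2. Pilot goes back to Station Alpha with the gecko.
3. Pilot goes to Station Beta with the gecko and the sparrow.
4. Pilot goes back to Station Alpha with the gecko.
5. Pilot goes to Station Beta with the beetle and the spider.
6. Pilot goes back to Station Alpha alone.
7. Pilot goes to Station Beta with the fly and the gecko.

Yes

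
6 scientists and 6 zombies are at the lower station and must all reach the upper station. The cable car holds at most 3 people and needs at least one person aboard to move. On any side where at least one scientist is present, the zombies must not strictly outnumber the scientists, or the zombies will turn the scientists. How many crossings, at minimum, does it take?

impossible

Following every safe sequence of crossings from the start, the most of the 12 that can be at the upper station as the cable car arrives there on crossings 1, 3, 5 is 3, 5, 6 respectively; the best ever achieved is 6 of 12.
From crossing 7 on, no configuration arises that was not already reachable earlier: only 17 distinct safe configurations (who is on which side, and where the cable car is) can ever be reached, none of them has everyone across, and every continuation just revisits them. They are: 0 scientists + 0 zombies across (cable car back at the start); 0 scientists + 1 zombie across (cable car there); 0 scientists + 1 zombie across (cable car back at the start); 0 scientists + 2 zombies across (cable car there); 0 scientists + 2 zombies across (cable car back at the start); 0 scientists + 3 zombies across (cable car there); 0 scientists + 3 zombies across (cable car back at the start); 0 scientists + 4 zombies across (cable car there); 0 scientists + 4 zombies across (cable car back at the start); 0 scientists + 5 zombies across (cable car there); 0 scientists + 5 zombies across (cable car back at the start); 0 scientists + 6 zombies across (cable car there); 1 scientist + 1 zombie across (cable car there); 1 scientist + 1 zombie across (cable car back at the start); 2 scientists + 2 zombies across (cable car there); 2 scientists + 2 zombies across (cable car back at the start); 3 scientists + 3 zombies across (cable car there). So no valid plan exists.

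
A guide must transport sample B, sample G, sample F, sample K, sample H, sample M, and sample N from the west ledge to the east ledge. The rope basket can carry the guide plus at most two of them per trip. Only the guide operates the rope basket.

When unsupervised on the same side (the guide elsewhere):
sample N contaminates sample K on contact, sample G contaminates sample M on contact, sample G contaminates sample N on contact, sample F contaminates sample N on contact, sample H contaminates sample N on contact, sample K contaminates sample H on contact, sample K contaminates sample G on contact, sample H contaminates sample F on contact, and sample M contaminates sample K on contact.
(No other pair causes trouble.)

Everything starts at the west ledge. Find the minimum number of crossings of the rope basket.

impossible

Whatever the first load, the items left behind include a forbidden pair without the guide. No opening move is safe, so no plan exists.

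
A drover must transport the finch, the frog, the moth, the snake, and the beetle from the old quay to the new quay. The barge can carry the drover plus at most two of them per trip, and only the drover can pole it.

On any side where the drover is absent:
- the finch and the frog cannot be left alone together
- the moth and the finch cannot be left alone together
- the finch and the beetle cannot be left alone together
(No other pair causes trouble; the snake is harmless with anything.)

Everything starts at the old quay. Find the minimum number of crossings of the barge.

Counting alone: the drover can take at most 2 across per trip to the new quay, so moving all 5 needs at least 3 loaded trips out, with a return between consecutive ones — at least 5 crossings.
The plan below uses exactly 5 crossings, so it is optimal:
1. Drover goes to the new quay with the finch and the frog.  [the old quay: the beetle, the moth, the snake | the new quay: the finch, the frog]
2. Drover goes back to the old quay with the finch.  [the old quay: the beetle, the finch, the moth, the snake | the new quay: the frog]
3. Drover goes to the new quay with the beetle and the moth.  [the old quay: the finch, the snake | the new quay: the beetle, the frog, the moth]
4. Drover goes back to the old quay alone.  [the old quay: the finch, the snake | the new quay: the beetle, the frog, the moth]
5. Drover goes to the new quay with the finch and the snake.  [the old quay: — | the new quay: the beetle, the finch, the frog, the moth, the snake]

5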